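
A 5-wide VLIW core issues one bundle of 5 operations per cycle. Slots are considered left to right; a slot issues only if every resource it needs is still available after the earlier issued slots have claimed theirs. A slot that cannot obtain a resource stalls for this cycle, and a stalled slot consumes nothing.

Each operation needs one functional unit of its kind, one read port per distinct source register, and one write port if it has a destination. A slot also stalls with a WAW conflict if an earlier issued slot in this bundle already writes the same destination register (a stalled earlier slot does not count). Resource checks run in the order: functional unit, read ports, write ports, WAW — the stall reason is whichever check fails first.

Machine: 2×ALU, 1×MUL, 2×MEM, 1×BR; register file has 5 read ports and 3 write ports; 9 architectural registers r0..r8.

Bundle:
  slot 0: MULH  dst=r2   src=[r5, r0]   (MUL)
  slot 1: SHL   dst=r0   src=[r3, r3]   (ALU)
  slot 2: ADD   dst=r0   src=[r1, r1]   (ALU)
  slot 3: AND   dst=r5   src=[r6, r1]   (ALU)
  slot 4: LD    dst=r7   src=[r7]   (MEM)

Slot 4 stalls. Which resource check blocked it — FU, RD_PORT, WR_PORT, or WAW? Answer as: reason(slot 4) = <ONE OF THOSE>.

(0) want 1×MUL +2rd +1wr — yes → AL2|MU0|ME2|BR1|rd3|wr2
(1) want 1×ALU +1rd +1wr — yes → AL1|MU0|ME2|BR1|rd2|wr1
(2) want 1×ALU +1rd +1wr — WAW → AL1|MU0|ME2|BR1|rd2|wr1
(3) want 1×ALU +2rd +1wr — yes → AL0|MU0|ME2|BR1|rd0|wr0
(4) want 1×MEM +1rd +1wr — RD_PORT → AL0|MU0|ME2|BR1|rd0|wr0

reason(slot 4) = RD_PORT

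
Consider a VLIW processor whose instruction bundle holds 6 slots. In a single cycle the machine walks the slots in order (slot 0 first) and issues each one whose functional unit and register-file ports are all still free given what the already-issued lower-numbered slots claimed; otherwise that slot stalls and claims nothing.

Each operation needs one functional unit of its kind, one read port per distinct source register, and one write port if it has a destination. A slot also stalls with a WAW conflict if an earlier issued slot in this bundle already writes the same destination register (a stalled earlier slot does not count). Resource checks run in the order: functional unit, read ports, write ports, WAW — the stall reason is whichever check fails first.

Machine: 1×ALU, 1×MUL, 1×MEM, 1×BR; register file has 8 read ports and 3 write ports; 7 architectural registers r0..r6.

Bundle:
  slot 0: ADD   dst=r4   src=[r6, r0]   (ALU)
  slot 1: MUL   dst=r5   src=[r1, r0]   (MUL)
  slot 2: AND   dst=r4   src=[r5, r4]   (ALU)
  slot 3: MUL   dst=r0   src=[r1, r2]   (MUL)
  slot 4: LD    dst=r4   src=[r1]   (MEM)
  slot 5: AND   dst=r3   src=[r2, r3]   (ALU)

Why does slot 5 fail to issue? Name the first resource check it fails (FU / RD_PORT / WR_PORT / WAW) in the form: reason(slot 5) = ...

reason(slot 5) = FU

#0 ALU src=r6,r0 dispatched  <A:0 Mu:1 Ld:1 B:1 rd:6 wr:2>
#1 MUL src=r1,r0 dispatched  <A:0 Mu:0 Ld:1 B:1 rd:4 wr:1>
#2 ALU src=r5,r4 held:FU  <A:0 Mu:0 Ld:1 B:1 rd:4 wr:1>
#3 MUL src=r1,r2 held:FU  <A:0 Mu:0 Ld:1 B:1 rd:4 wr:1>
#4 MEM src=r1 held:WAW  <A:0 Mu:0 Ld:1 B:1 rd:4 wr:1>
#5 ALU src=r2,r3 held:FU  <A:0 Mu:0 Ld:1 B:1 rd:4 wr:1>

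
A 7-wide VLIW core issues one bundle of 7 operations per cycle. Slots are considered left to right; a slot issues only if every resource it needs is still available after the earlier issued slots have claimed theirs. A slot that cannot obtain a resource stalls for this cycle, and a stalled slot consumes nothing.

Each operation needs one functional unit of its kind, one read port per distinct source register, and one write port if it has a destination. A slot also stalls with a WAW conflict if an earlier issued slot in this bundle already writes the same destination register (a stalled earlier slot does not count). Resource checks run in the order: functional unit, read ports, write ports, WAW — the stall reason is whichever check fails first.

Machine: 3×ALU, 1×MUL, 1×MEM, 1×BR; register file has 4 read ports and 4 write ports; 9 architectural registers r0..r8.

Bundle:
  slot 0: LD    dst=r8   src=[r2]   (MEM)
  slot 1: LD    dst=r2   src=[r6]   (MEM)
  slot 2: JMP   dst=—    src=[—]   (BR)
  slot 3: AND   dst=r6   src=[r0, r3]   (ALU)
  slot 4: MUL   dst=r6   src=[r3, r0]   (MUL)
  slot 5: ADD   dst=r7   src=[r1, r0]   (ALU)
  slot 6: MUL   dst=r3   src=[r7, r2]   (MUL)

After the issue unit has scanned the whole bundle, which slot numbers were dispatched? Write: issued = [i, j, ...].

(0) want 1×MEM +1rd +1wr — yes → AL3|MU1|ME0|BR1|rd3|wr3
(1) want 1×MEM +1rd +1wr — FU → AL3|MU1|ME0|BR1|rd3|wr3
(2) want 1×BR +0rd +0wr — yes → AL3|MU1|ME0|BR0|rd3|wr3
(3) want 1×ALU +2rd +1wr — yes → AL2|MU1|ME0|BR0|rd1|wr2
(4) want 1×MUL +2rd +1wr — RD_PORT → AL2|MU1|ME0|BR0|rd1|wr2
(5) want 1×ALU +2rd +1wr — RD_PORT → AL2|MU1|ME0|BR0|rd1|wr2
(6) want 1×MUL +2rd +1wr — RD_PORT → AL2|MU1|ME0|BR0|rd1|wr2

issued = [0, 2, 3]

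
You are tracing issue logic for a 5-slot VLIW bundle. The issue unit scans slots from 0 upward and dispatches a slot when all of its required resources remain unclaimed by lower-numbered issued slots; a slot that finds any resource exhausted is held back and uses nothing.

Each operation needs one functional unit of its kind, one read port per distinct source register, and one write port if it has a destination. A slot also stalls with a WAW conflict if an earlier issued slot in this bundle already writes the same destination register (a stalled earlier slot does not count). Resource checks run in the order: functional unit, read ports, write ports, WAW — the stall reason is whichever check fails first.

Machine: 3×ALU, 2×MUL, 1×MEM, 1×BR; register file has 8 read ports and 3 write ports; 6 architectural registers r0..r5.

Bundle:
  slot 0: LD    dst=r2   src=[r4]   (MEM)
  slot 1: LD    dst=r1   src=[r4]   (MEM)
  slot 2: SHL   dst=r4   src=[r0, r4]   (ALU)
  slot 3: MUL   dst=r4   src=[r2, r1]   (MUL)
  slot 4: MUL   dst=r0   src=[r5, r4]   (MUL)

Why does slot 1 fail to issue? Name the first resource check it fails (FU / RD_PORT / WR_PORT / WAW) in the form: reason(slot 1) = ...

reason(slot 1) = FU

slot 0 (MEM): ISSUE — free A3,Mu2,Ld0,B1 rp7 wp2
slot 1 (MEM): stall FU — free A3,Mu2,Ld0,B1 rp7 wp2
slot 2 (ALU): ISSUE — free A2,Mu2,Ld0,B1 rp5 wp1
slot 3 (MUL): stall WAW — free A2,Mu2,Ld0,B1 rp5 wp1
slot 4 (MUL): ISSUE — free A2,Mu1,Ld0,B1 rp3 wp0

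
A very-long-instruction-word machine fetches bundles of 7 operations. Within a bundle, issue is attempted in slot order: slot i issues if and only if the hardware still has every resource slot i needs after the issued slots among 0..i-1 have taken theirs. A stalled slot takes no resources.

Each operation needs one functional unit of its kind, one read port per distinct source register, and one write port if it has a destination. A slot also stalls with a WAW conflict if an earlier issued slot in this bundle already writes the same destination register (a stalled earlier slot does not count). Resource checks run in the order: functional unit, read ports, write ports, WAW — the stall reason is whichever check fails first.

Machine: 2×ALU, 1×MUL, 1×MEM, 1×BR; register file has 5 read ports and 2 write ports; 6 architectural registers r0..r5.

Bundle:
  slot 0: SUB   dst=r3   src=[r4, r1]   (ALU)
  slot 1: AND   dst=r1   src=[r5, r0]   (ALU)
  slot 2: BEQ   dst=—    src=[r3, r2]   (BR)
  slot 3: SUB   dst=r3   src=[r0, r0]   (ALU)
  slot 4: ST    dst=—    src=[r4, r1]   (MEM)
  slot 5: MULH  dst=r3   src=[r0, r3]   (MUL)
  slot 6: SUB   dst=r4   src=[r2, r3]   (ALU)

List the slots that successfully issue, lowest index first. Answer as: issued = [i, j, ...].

#0 ALU src=r4,r1 dispatched  <A:1 Mu:1 Ld:1 B:1 rd:3 wr:1>
#1 ALU src=r5,r0 dispatched  <A:0 Mu:1 Ld:1 B:1 rd:1 wr:0>
#2 BR src=r3,r2 held:RD_PORT  <A:0 Mu:1 Ld:1 B:1 rd:1 wr:0>
#3 ALU src=r0,r0 held:FU  <A:0 Mu:1 Ld:1 B:1 rd:1 wr:0>
#4 MEM src=r4,r1 held:RD_PORT  <A:0 Mu:1 Ld:1 B:1 rd:1 wr:0>
#5 MUL src=r0,r3 held:RD_PORT  <A:0 Mu:1 Ld:1 B:1 rd:1 wr:0>
#6 ALU src=r2,r3 held:FU  <A:0 Mu:1 Ld:1 B:1 rd:1 wr:0>

issued = [0, 1]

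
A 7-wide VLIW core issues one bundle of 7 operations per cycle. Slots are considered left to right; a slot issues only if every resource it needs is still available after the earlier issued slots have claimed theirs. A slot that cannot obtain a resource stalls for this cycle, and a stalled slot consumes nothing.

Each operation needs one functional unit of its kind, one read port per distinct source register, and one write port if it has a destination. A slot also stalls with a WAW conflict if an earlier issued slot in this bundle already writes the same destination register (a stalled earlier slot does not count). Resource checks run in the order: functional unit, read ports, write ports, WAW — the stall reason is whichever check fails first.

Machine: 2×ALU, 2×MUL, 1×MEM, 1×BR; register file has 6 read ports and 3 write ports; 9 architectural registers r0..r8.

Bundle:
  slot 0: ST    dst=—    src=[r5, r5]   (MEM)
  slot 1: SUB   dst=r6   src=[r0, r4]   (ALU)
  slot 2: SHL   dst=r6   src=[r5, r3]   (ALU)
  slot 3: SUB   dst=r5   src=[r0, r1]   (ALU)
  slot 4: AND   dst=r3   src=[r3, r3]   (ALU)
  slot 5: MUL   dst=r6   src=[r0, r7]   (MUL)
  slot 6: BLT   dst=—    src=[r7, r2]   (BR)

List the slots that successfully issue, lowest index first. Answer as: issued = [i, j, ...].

issued = [0, 1, 3]

[0] MEM needs rd=1 wr=0: ok; after: ALU=2 MUL=2 MEM=0 BR=1, R=5, W=3
[1] ALU needs rd=2 wr=1: ok; after: ALU=1 MUL=2 MEM=0 BR=1, R=3, W=2
[2] ALU needs rd=2 wr=1: WAW; after: ALU=1 MUL=2 MEM=0 BR=1, R=3, W=2
[3] ALU needs rd=2 wr=1: ok; after: ALU=0 MUL=2 MEM=0 BR=1, R=1, W=1
[4] ALU needs rd=1 wr=1: FU; after: ALU=0 MUL=2 MEM=0 BR=1, R=1, W=1
[5] MUL needs rd=2 wr=1: RD_PORT; after: ALU=0 MUL=2 MEM=0 BR=1, R=1, W=1
[6] BR needs rd=2 wr=0: RD_PORT; after: ALU=0 MUL=2 MEM=0 BR=1, R=1, W=1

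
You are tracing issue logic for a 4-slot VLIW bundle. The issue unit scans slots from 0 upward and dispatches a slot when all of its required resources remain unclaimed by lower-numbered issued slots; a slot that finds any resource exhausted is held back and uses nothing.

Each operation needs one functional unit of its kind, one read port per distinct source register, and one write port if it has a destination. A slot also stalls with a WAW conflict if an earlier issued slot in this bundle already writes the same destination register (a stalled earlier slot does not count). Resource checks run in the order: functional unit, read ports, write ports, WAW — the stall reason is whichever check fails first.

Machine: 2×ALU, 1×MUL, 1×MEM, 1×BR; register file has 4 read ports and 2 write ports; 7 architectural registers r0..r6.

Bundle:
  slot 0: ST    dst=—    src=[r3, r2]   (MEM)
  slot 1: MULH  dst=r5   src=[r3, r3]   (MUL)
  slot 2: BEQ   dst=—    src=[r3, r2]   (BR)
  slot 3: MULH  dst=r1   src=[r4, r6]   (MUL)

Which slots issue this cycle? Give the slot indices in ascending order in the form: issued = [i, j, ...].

slot 0 (MEM): ISSUE — free A2,Mu1,Ld0,B1 rp2 wp2
slot 1 (MUL): ISSUE — free A2,Mu0,Ld0,B1 rp1 wp1
slot 2 (BR): stall RD_PORT — free A2,Mu0,Ld0,B1 rp1 wp1
slot 3 (MUL): stall FU — free A2,Mu0,Ld0,B1 rp1 wp1

issued = [0, 1]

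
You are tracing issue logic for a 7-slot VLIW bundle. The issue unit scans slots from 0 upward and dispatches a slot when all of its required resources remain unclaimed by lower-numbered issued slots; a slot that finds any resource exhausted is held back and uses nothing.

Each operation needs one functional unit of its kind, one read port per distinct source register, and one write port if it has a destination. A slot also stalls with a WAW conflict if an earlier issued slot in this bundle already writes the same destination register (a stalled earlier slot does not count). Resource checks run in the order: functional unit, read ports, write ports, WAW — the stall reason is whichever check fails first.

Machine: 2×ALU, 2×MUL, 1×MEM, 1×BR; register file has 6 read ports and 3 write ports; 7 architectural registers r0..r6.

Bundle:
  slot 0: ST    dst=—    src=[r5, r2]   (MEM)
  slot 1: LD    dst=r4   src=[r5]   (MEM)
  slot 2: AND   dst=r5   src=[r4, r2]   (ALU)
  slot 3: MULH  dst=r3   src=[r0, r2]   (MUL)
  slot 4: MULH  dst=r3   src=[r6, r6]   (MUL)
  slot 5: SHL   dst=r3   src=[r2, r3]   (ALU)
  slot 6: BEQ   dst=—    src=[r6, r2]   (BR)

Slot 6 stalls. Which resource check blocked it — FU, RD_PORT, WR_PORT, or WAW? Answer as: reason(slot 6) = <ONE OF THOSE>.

reason(slot 6) = RD_PORT

slot 0 (MEM): ISSUE — free A2,Mu2,Ld0,B1 rp4 wp3
slot 1 (MEM): stall FU — free A2,Mu2,Ld0,B1 rp4 wp3
slot 2 (ALU): ISSUE — free A1,Mu2,Ld0,B1 rp2 wp2
slot 3 (MUL): ISSUE — free A1,Mu1,Ld0,B1 rp0 wp1
slot 4 (MUL): stall RD_PORT — free A1,Mu1,Ld0,B1 rp0 wp1
slot 5 (ALU): stall RD_PORT — free A1,Mu1,Ld0,B1 rp0 wp1
slot 6 (BR): stall RD_PORT — free A1,Mu1,Ld0,B1 rp0 wp1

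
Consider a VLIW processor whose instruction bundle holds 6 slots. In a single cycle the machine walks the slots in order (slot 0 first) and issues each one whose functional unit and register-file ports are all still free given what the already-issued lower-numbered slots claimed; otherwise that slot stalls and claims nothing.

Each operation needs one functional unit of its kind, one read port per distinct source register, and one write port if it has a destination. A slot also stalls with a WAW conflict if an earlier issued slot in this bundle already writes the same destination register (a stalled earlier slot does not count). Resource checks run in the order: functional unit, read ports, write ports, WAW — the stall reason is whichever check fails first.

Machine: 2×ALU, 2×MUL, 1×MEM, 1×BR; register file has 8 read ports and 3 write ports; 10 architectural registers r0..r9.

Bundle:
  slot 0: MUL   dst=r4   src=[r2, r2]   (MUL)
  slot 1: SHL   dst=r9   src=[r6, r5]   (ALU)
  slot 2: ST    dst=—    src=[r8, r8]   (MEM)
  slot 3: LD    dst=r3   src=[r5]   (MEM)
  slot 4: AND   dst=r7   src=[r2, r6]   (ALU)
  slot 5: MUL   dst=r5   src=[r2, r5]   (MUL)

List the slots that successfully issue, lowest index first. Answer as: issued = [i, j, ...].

[0] MUL needs rd=1 wr=1: ok; after: ALU=2 MUL=1 MEM=1 BR=1, R=7, W=2
[1] ALU needs rd=2 wr=1: ok; after: ALU=1 MUL=1 MEM=1 BR=1, R=5, W=1
[2] MEM needs rd=1 wr=0: ok; after: ALU=1 MUL=1 MEM=0 BR=1, R=4, W=1
[3] MEM needs rd=1 wr=1: FU; after: ALU=1 MUL=1 MEM=0 BR=1, R=4, W=1
[4] ALU needs rd=2 wr=1: ok; after: ALU=0 MUL=1 MEM=0 BR=1, R=2, W=0
[5] MUL needs rd=2 wr=1: WR_PORT; after: ALU=0 MUL=1 MEM=0 BR=1, R=2, W=0

issued = [0, 1, 2, 4]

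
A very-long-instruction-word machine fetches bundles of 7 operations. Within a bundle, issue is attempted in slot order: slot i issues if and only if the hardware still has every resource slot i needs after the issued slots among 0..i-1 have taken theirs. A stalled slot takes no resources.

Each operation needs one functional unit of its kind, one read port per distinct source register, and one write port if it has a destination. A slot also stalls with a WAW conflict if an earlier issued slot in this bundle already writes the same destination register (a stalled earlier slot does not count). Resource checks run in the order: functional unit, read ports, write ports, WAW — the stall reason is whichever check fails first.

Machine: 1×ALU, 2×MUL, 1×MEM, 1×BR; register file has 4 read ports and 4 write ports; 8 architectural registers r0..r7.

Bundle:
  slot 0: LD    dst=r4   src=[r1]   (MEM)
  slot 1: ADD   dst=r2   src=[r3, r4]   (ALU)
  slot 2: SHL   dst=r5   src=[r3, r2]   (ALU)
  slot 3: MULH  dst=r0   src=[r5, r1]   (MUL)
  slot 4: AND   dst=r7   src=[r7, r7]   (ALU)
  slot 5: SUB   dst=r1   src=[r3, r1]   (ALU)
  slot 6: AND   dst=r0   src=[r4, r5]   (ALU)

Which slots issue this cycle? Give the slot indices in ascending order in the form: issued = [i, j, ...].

[0] MEM needs rd=1 wr=1: ok; after: ALU=1 MUL=2 MEM=0 BR=1, R=3, W=3
[1] ALU needs rd=2 wr=1: ok; after: ALU=0 MUL=2 MEM=0 BR=1, R=1, W=2
[2] ALU needs rd=2 wr=1: FU; after: ALU=0 MUL=2 MEM=0 BR=1, R=1, W=2
[3] MUL needs rd=2 wr=1: RD_PORT; after: ALU=0 MUL=2 MEM=0 BR=1, R=1, W=2
[4] ALU needs rd=1 wr=1: FU; after: ALU=0 MUL=2 MEM=0 BR=1, R=1, W=2
[5] ALU needs rd=2 wr=1: FU; after: ALU=0 MUL=2 MEM=0 BR=1, R=1, W=2
[6] ALU needs rd=2 wr=1: FU; after: ALU=0 MUL=2 MEM=0 BR=1, R=1, W=2

issued = [0, 1]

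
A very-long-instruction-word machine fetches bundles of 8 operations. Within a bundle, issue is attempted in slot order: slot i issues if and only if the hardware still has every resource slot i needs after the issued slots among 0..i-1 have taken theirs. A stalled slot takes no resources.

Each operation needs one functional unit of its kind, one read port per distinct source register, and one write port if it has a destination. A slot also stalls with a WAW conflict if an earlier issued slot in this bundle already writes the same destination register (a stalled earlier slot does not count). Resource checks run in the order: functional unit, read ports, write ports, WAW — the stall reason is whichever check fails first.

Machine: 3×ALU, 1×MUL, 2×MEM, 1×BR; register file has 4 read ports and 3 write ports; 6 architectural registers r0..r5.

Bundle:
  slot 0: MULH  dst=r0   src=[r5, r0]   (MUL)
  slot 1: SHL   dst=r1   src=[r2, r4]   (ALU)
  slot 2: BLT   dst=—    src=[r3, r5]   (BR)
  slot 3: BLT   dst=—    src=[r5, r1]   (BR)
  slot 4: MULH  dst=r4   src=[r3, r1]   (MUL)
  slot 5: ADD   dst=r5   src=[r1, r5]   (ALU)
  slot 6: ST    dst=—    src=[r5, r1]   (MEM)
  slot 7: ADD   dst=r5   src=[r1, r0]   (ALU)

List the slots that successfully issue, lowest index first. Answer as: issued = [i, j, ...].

issued = [0, 1]

(0) want 1×MUL +2rd +1wr — yes → AL3|MU0|ME2|BR1|rd2|wr2
(1) want 1×ALU +2rd +1wr — yes → AL2|MU0|ME2|BR1|rd0|wr1
(2) want 1×BR +2rd +0wr — RD_PORT → AL2|MU0|ME2|BR1|rd0|wr1
(3) want 1×BR +2rd +0wr — RD_PORT → AL2|MU0|ME2|BR1|rd0|wr1
(4) want 1×MUL +2rd +1wr — FU → AL2|MU0|ME2|BR1|rd0|wr1
(5) want 1×ALU +2rd +1wr — RD_PORT → AL2|MU0|ME2|BR1|rd0|wr1
(6) want 1×MEM +2rd +0wr — RD_PORT → AL2|MU0|ME2|BR1|rd0|wr1
(7) want 1×ALU +2rd +1wr — RD_PORT → AL2|MU0|ME2|BR1|rd0|wr1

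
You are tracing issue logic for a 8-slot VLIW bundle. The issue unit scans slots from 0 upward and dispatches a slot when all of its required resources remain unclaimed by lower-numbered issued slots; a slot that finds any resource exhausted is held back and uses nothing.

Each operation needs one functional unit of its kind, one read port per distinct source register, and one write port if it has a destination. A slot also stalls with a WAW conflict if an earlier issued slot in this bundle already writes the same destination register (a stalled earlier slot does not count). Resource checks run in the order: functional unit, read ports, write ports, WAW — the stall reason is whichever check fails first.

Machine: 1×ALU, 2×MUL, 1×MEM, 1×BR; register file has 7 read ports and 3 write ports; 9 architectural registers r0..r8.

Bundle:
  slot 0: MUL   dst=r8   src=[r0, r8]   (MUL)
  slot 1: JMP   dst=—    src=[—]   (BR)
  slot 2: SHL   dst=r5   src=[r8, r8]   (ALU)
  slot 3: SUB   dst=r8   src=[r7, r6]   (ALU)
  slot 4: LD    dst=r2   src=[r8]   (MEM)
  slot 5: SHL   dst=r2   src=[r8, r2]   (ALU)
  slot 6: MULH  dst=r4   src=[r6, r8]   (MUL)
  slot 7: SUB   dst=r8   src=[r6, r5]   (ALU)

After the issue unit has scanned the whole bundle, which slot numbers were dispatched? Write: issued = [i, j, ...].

slot 0 (MUL): ISSUE — free A1,Mu1,Ld1,B1 rp5 wp2
slot 1 (BR): ISSUE — free A1,Mu1,Ld1,B0 rp5 wp2
slot 2 (ALU): ISSUE — free A0,Mu1,Ld1,B0 rp4 wp1
slot 3 (ALU): stall FU — free A0,Mu1,Ld1,B0 rp4 wp1
slot 4 (MEM): ISSUE — free A0,Mu1,Ld0,B0 rp3 wp0
slot 5 (ALU): stall FU — free A0,Mu1,Ld0,B0 rp3 wp0
slot 6 (MUL): stall WR_PORT — free A0,Mu1,Ld0,B0 rp3 wp0
slot 7 (ALU): stall FU — free A0,Mu1,Ld0,B0 rp3 wp0

issued = [0, 1, 2, 4]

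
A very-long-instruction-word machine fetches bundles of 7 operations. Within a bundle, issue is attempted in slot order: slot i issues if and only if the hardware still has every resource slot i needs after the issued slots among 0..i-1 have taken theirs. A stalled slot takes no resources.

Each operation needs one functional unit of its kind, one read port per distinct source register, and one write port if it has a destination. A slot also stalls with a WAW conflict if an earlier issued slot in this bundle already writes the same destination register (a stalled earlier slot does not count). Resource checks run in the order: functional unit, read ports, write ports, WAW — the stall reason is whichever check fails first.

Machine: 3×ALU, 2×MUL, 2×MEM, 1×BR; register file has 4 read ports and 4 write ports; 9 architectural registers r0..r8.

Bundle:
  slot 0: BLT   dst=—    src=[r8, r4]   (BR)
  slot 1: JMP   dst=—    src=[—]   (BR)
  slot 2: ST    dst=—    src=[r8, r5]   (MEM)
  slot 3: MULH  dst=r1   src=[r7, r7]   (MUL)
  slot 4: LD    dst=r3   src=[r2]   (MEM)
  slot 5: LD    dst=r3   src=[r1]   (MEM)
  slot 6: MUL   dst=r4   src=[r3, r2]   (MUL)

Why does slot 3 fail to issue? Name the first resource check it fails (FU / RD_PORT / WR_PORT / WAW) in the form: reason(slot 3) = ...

reason(slot 3) = RD_PORT

  0. BR ⇒ go  {3A/2Mu/2Ld/0B | 2r 4w}
  1. BR ⇒ no(FU)  {3A/2Mu/2Ld/0B | 2r 4w}
  2. MEM ⇒ go  {3A/2Mu/1Ld/0B | 0r 4w}
  3. MUL→r1 ⇒ no(RD_PORT)  {3A/2Mu/1Ld/0B | 0r 4w}
  4. MEM→r3 ⇒ no(RD_PORT)  {3A/2Mu/1Ld/0B | 0r 4w}
  5. MEM→r3 ⇒ no(RD_PORT)  {3A/2Mu/1Ld/0B | 0r 4w}
  6. MUL→r4 ⇒ no(RD_PORT)  {3A/2Mu/1Ld/0B | 0r 4w}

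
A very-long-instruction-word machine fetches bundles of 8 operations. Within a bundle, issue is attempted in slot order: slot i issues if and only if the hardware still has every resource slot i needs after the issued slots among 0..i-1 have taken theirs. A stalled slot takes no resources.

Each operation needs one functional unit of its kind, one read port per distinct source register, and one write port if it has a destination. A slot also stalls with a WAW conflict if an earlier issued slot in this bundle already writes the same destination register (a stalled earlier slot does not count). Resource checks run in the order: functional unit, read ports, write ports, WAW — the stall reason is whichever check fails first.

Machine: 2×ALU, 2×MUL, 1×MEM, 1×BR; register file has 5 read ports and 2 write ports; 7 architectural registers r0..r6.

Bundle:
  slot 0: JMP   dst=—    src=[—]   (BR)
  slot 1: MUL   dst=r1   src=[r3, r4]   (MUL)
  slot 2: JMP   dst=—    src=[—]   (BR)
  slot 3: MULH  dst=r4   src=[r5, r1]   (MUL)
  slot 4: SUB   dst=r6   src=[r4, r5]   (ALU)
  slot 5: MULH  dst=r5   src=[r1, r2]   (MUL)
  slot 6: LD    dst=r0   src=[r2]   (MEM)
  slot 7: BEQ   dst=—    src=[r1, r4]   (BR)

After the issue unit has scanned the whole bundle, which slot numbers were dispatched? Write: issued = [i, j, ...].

  0. BR ⇒ go  {2A/2Mu/1Ld/0B | 5r 2w}
  1. MUL→r1 ⇒ go  {2A/1Mu/1Ld/0B | 3r 1w}
  2. BR ⇒ no(FU)  {2A/1Mu/1Ld/0B | 3r 1w}
  3. MUL→r4 ⇒ go  {2A/0Mu/1Ld/0B | 1r 0w}
  4. ALU→r6 ⇒ no(RD_PORT)  {2A/0Mu/1Ld/0B | 1r 0w}
  5. MUL→r5 ⇒ no(FU)  {2A/0Mu/1Ld/0B | 1r 0w}
  6. MEM→r0 ⇒ no(WR_PORT)  {2A/0Mu/1Ld/0B | 1r 0w}
  7. BR ⇒ no(FU)  {2A/0Mu/1Ld/0B | 1r 0w}

issued = [0, 1, 3]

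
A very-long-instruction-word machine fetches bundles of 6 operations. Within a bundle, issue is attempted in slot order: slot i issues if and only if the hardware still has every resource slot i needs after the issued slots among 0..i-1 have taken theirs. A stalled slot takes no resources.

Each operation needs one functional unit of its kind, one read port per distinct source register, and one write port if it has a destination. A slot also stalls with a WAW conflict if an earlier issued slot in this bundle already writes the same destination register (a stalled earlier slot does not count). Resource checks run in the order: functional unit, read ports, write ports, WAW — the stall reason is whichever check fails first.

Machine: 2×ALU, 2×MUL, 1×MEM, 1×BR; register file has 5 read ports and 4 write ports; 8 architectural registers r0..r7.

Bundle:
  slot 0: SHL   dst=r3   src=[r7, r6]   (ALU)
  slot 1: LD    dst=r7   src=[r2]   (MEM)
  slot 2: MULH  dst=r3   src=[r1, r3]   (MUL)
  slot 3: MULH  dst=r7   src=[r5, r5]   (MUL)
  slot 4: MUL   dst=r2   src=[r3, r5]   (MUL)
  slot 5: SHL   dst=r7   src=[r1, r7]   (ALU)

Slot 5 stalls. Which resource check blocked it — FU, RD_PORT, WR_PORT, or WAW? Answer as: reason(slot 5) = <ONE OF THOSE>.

  0. ALU→r3 ⇒ go  {1A/2Mu/1Ld/1B | 3r 3w}
  1. MEM→r7 ⇒ go  {1A/2Mu/0Ld/1B | 2r 2w}
  2. MUL→r3 ⇒ no(WAW)  {1A/2Mu/0Ld/1B | 2r 2w}
  3. MUL→r7 ⇒ no(WAW)  {1A/2Mu/0Ld/1B | 2r 2w}
  4. MUL→r2 ⇒ go  {1A/1Mu/0Ld/1B | 0r 1w}
  5. ALU→r7 ⇒ no(RD_PORT)  {1A/1Mu/0Ld/1B | 0r 1w}

reason(slot 5) = RD_PORT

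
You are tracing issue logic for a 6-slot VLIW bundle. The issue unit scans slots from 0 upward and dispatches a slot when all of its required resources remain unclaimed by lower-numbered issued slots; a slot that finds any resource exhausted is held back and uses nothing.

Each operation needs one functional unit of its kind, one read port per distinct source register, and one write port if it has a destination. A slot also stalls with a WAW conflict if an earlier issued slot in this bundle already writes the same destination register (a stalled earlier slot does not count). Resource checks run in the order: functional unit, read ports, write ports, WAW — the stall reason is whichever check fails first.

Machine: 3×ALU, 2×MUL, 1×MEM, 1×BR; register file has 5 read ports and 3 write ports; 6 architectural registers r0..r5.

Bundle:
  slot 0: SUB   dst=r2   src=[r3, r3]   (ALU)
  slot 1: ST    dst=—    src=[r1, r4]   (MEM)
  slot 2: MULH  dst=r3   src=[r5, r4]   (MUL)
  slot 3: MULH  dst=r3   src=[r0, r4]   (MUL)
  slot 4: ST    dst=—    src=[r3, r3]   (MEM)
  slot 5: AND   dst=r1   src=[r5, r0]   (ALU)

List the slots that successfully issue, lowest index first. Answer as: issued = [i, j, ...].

slot 0 (ALU): ISSUE — free A2,Mu2,Ld1,B1 rp4 wp2
slot 1 (MEM): ISSUE — free A2,Mu2,Ld0,B1 rp2 wp2
slot 2 (MUL): ISSUE — free A2,Mu1,Ld0,B1 rp0 wp1
slot 3 (MUL): stall RD_PORT — free A2,Mu1,Ld0,B1 rp0 wp1
slot 4 (MEM): stall FU — free A2,Mu1,Ld0,B1 rp0 wp1
slot 5 (ALU): stall RD_PORT — free A2,Mu1,Ld0,B1 rp0 wp1

issued = [0, 1, 2]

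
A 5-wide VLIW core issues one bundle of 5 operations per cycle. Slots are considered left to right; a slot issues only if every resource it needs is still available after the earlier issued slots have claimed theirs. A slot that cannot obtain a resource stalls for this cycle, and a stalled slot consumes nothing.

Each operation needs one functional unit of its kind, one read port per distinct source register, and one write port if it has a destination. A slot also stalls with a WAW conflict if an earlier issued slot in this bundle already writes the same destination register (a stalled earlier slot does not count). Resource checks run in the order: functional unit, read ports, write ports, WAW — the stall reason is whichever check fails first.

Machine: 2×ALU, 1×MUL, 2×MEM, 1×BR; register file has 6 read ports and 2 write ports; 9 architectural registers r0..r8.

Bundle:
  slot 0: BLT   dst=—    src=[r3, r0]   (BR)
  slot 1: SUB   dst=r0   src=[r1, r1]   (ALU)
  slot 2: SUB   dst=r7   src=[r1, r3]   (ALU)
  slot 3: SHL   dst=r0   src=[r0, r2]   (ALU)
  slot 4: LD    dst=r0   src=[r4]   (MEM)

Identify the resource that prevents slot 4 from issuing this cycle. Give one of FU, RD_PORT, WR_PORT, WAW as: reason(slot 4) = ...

#0 BR src=r3,r0 dispatched  <A:2 Mu:1 Ld:2 B:0 rd:4 wr:2>
#1 ALU src=r1,r1 dispatched  <A:1 Mu:1 Ld:2 B:0 rd:3 wr:1>
#2 ALU src=r1,r3 dispatched  <A:0 Mu:1 Ld:2 B:0 rd:1 wr:0>
#3 ALU src=r0,r2 held:FU  <A:0 Mu:1 Ld:2 B:0 rd:1 wr:0>
#4 MEM src=r4 held:WR_PORT  <A:0 Mu:1 Ld:2 B:0 rd:1 wr:0>

reason(slot 4) = WR_PORT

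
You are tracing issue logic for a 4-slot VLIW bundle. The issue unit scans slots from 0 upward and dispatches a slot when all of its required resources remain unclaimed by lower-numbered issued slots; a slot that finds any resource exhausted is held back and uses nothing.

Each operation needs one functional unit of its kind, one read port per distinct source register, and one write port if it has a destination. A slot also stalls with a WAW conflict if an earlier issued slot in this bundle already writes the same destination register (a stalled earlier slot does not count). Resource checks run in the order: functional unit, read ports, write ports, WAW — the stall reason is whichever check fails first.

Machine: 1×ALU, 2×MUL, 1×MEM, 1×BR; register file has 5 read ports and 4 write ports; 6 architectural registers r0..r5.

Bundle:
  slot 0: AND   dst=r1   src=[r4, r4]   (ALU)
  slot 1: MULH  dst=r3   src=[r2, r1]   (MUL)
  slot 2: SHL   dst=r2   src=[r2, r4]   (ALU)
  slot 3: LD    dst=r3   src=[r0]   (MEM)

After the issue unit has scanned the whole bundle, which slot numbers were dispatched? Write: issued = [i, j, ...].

(0) want 1×ALU +1rd +1wr — yes → AL0|MU2|ME1|BR1|rd4|wr3
(1) want 1×MUL +2rd +1wr — yes → AL0|MU1|ME1|BR1|rd2|wr2
(2) want 1×ALU +2rd +1wr — FU → AL0|MU1|ME1|BR1|rd2|wr2
(3) want 1×MEM +1rd +1wr — WAW → AL0|MU1|ME1|BR1|rd2|wr2

issued = [0, 1]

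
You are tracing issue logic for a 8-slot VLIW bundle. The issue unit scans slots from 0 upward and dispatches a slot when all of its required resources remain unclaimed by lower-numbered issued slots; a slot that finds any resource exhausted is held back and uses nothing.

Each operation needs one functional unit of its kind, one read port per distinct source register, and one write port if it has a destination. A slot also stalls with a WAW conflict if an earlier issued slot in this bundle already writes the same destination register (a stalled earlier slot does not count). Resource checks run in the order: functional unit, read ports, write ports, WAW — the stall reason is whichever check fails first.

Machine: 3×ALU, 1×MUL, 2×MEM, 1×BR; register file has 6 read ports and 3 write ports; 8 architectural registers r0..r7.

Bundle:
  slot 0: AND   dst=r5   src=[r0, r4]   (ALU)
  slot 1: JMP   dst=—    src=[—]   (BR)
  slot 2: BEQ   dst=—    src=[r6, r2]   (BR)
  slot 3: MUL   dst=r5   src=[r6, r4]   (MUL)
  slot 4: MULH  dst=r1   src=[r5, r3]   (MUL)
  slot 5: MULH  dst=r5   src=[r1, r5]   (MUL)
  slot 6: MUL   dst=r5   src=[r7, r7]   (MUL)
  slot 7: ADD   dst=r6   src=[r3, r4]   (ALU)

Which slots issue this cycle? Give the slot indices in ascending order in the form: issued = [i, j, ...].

  0. ALU→r5 ⇒ go  {2A/1Mu/2Ld/1B | 4r 2w}
  1. BR ⇒ go  {2A/1Mu/2Ld/0B | 4r 2w}
  2. BR ⇒ no(FU)  {2A/1Mu/2Ld/0B | 4r 2w}
  3. MUL→r5 ⇒ no(WAW)  {2A/1Mu/2Ld/0B | 4r 2w}
  4. MUL→r1 ⇒ go  {2A/0Mu/2Ld/0B | 2r 1w}
  5. MUL→r5 ⇒ no(FU)  {2A/0Mu/2Ld/0B | 2r 1w}
  6. MUL→r5 ⇒ no(FU)  {2A/0Mu/2Ld/0B | 2r 1w}
  7. ALU→r6 ⇒ go  {1A/0Mu/2Ld/0B | 0r 0w}

issued = [0, 1, 4, 7]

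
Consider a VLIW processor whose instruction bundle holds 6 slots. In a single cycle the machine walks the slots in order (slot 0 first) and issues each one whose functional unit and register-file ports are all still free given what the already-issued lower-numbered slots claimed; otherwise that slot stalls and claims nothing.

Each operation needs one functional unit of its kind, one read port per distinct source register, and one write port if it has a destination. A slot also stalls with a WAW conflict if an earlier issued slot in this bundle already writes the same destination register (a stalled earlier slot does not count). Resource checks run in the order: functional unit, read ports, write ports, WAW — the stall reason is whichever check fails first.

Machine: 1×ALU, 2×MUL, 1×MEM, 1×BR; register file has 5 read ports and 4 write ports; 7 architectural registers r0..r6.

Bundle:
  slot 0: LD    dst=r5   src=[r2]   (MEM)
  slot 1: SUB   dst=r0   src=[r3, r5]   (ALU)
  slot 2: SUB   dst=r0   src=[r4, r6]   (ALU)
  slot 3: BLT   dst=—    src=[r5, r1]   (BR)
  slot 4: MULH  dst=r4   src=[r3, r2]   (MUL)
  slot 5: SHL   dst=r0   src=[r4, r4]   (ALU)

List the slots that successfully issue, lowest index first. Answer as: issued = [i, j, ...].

slot 0 (MEM): ISSUE — free A1,Mu2,Ld0,B1 rp4 wp3
slot 1 (ALU): ISSUE — free A0,Mu2,Ld0,B1 rp2 wp2
slot 2 (ALU): stall FU — free A0,Mu2,Ld0,B1 rp2 wp2
slot 3 (BR): ISSUE — free A0,Mu2,Ld0,B0 rp0 wp2
slot 4 (MUL): stall RD_PORT — free A0,Mu2,Ld0,B0 rp0 wp2
slot 5 (ALU): stall FU — free A0,Mu2,Ld0,B0 rp0 wp2

issued = [0, 1, 3]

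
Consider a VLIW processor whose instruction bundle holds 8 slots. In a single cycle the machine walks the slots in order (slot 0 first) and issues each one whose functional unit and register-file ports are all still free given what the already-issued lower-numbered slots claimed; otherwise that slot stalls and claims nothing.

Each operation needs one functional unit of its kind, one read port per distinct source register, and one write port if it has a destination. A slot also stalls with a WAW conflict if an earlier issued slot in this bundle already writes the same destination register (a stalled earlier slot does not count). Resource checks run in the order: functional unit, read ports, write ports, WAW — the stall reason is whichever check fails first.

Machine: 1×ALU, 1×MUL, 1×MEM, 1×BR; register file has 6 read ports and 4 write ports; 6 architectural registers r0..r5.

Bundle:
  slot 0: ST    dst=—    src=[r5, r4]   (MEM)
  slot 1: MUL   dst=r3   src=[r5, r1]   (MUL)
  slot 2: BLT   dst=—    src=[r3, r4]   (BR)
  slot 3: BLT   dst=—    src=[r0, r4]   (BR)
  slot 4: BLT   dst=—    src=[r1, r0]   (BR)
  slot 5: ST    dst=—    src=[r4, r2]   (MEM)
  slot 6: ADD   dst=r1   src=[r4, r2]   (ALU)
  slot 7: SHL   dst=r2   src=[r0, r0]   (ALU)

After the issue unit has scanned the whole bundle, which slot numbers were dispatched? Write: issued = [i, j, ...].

#0 MEM src=r5,r4 dispatched  <A:1 Mu:1 Ld:0 B:1 rd:4 wr:4>
#1 MUL src=r5,r1 dispatched  <A:1 Mu:0 Ld:0 B:1 rd:2 wr:3>
#2 BR src=r3,r4 dispatched  <A:1 Mu:0 Ld:0 B:0 rd:0 wr:3>
#3 BR src=r0,r4 held:FU  <A:1 Mu:0 Ld:0 B:0 rd:0 wr:3>
#4 BR src=r1,r0 held:FU  <A:1 Mu:0 Ld:0 B:0 rd:0 wr:3>
#5 MEM src=r4,r2 held:FU  <A:1 Mu:0 Ld:0 B:0 rd:0 wr:3>
#6 ALU src=r4,r2 held:RD_PORT  <A:1 Mu:0 Ld:0 B:0 rd:0 wr:3>
#7 ALU src=r0,r0 held:RD_PORT  <A:1 Mu:0 Ld:0 B:0 rd:0 wr:3>

issued = [0, 1, 2]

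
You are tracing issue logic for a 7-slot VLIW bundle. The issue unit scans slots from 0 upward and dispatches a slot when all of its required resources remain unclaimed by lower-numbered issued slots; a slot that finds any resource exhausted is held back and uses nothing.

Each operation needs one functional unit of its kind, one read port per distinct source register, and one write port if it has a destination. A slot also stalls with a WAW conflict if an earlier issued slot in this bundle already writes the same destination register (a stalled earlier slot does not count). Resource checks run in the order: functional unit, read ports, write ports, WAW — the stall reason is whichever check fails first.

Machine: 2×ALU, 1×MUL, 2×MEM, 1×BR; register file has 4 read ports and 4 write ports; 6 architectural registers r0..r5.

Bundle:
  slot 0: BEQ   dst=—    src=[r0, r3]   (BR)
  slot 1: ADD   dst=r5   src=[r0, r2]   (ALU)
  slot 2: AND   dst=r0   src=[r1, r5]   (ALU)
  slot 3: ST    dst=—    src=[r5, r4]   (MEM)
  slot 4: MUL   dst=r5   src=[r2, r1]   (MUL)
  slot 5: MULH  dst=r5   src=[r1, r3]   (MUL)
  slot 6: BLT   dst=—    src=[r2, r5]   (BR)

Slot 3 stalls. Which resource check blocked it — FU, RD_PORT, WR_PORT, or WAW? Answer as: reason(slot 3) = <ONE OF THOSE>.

reason(slot 3) = RD_PORT

  0. BR ⇒ go  {2A/1Mu/2Ld/0B | 2r 4w}
  1. ALU→r5 ⇒ go  {1A/1Mu/2Ld/0B | 0r 3w}
  2. ALU→r0 ⇒ no(RD_PORT)  {1A/1Mu/2Ld/0B | 0r 3w}
  3. MEM ⇒ no(RD_PORT)  {1A/1Mu/2Ld/0B | 0r 3w}
  4. MUL→r5 ⇒ no(RD_PORT)  {1A/1Mu/2Ld/0B | 0r 3w}
  5. MUL→r5 ⇒ no(RD_PORT)  {1A/1Mu/2Ld/0B | 0r 3w}
  6. BR ⇒ no(FU)  {1A/1Mu/2Ld/0B | 0r 3w}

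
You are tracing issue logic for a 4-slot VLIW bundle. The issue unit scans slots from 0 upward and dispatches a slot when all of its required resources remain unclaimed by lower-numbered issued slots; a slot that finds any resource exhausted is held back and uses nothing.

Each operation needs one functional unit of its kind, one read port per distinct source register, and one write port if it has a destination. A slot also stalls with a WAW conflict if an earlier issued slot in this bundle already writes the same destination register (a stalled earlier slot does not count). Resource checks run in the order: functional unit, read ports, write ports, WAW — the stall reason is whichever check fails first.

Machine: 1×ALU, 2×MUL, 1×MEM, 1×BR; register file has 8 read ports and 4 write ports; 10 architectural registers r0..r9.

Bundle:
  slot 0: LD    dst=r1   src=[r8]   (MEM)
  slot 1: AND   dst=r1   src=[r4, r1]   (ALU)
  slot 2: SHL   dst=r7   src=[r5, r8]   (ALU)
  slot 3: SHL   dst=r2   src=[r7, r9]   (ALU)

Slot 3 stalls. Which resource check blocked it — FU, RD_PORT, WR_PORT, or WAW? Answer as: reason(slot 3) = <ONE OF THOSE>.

reason(slot 3) = FU

(0) want 1×MEM +1rd +1wr — yes → AL1|MU2|ME0|BR1|rd7|wr3
(1) want 1×ALU +2rd +1wr — WAW → AL1|MU2|ME0|BR1|rd7|wr3
(2) want 1×ALU +2rd +1wr — yes → AL0|MU2|ME0|BR1|rd5|wr2
(3) want 1×ALU +2rd +1wr — FU → AL0|MU2|ME0|BR1|rd5|wr2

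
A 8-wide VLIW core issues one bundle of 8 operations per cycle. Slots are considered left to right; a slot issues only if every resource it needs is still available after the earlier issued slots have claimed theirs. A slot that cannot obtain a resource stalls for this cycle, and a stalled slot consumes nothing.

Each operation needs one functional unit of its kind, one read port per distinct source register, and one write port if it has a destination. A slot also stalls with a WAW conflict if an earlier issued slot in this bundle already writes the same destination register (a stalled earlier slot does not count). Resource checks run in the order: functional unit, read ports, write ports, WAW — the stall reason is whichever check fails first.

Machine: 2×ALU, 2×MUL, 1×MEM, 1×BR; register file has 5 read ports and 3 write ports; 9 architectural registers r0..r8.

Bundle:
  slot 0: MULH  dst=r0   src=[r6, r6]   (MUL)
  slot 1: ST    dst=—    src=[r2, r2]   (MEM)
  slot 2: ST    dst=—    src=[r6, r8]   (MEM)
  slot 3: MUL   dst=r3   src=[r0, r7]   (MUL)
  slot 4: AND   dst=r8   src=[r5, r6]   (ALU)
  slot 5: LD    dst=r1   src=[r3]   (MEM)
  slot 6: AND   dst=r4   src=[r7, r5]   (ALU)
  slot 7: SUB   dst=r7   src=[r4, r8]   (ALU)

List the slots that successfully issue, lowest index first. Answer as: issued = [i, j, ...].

issued = [0, 1, 3]

  0. MUL→r0 ⇒ go  {2A/1Mu/1Ld/1B | 4r 2w}
  1. MEM ⇒ go  {2A/1Mu/0Ld/1B | 3r 2w}
  2. MEM ⇒ no(FU)  {2A/1Mu/0Ld/1B | 3r 2w}
  3. MUL→r3 ⇒ go  {2A/0Mu/0Ld/1B | 1r 1w}
  4. ALU→r8 ⇒ no(RD_PORT)  {2A/0Mu/0Ld/1B | 1r 1w}
  5. MEM→r1 ⇒ no(FU)  {2A/0Mu/0Ld/1B | 1r 1w}
  6. ALU→r4 ⇒ no(RD_PORT)  {2A/0Mu/0Ld/1B | 1r 1w}
  7. ALU→r7 ⇒ no(RD_PORT)  {2A/0Mu/0Ld/1B | 1r 1w}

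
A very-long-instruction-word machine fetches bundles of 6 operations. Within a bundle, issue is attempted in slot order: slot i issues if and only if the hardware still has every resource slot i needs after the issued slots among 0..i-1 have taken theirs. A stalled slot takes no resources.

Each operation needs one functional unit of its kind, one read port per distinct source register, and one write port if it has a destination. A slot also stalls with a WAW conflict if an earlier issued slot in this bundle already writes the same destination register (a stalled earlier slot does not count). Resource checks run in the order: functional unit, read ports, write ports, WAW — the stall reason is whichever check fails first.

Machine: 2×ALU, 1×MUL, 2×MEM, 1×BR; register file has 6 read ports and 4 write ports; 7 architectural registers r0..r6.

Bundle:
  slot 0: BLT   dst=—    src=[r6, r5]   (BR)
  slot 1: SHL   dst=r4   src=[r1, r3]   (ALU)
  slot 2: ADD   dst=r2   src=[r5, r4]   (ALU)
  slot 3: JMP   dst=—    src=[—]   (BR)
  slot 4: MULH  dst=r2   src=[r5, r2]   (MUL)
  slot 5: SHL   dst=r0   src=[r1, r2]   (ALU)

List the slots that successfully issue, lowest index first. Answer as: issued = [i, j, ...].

issued = [0, 1, 2]

#0 BR src=r6,r5 dispatched  <A:2 Mu:1 Ld:2 B:0 rd:4 wr:4>
#1 ALU src=r1,r3 dispatched  <A:1 Mu:1 Ld:2 B:0 rd:2 wr:3>
#2 ALU src=r5,r4 dispatched  <A:0 Mu:1 Ld:2 B:0 rd:0 wr:2>
#3 BR src=- held:FU  <A:0 Mu:1 Ld:2 B:0 rd:0 wr:2>
#4 MUL src=r5,r2 held:RD_PORT  <A:0 Mu:1 Ld:2 B:0 rd:0 wr:2>
#5 ALU src=r1,r2 held:FU  <A:0 Mu:1 Ld:2 B:0 rd:0 wr:2>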